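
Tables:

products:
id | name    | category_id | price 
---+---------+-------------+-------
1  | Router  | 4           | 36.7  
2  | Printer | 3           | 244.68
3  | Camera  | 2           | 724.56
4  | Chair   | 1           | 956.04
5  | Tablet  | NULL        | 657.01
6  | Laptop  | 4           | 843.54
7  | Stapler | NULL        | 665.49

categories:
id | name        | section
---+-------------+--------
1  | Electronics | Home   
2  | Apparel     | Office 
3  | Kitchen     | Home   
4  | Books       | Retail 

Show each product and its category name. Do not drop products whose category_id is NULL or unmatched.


LEFT JOIN keeps every row from products (the left table); where category_id has no match in categories, the category columns become NULL. Walk through each product:
  - product 1 (Router): category_id=4 -> matches Books
  - product 2 (Printer): category_id=3 -> matches Kitchen
  - product 3 (Camera): category_id=2 -> matches Apparel
  - product 4 (Chair): category_id=1 -> matches Electronics
  - product 5 (Tablet): category_id=NULL, no match -> kept with NULL
  - product 6 (Laptop): category_id=4 -> matches Books
  - product 7 (Stapler): category_id=NULL, no match -> kept with NULL
All 7 rows appear; 2 have NULL category.

SQL:
SELECT a.name, b.name AS category
FROM products a
LEFT JOIN categories b ON a.category_id = b.id

Result:
name    | category   
--------+------------
Router  | Books      
Printer | Kitchen    
Camera  | Apparel    
Chair   | Electronics
Tablet  | NULL       
Laptop  | Books      
Stapler | NULL       


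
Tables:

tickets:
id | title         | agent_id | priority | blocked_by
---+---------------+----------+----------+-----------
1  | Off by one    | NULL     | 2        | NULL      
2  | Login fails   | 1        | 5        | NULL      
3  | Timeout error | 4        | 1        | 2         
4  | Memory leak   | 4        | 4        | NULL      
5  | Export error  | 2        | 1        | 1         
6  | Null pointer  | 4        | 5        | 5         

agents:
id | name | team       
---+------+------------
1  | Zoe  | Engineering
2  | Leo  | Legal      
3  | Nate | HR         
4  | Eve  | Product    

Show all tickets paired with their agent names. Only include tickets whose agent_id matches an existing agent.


INNER JOIN keeps only tickets rows whose agent_id matches an id in agents. Walk through each ticket:
  - ticket 1 (Off by one): agent_id=NULL, no match -> dropped
  - ticket 2 (Login fails): agent_id=1 -> matches Zoe
  - ticket 3 (Timeout error): agent_id=4 -> matches Eve
  - ticket 4 (Memory leak): agent_id=4 -> matches Eve
  - ticket 5 (Export error): agent_id=2 -> matches Leo
  - ticket 6 (Null pointer): agent_id=4 -> matches Eve
So 1 of 6 rows is dropped.

SQL:
SELECT a.title, b.name AS agent
FROM tickets a
INNER JOIN agents b ON a.agent_id = b.id

Result:
title         | agent
--------------+------
Login fails   | Zoe  
Timeout error | Eve  
Memory leak   | Eve  
Export error  | Leo  
Null pointer  | Eve  


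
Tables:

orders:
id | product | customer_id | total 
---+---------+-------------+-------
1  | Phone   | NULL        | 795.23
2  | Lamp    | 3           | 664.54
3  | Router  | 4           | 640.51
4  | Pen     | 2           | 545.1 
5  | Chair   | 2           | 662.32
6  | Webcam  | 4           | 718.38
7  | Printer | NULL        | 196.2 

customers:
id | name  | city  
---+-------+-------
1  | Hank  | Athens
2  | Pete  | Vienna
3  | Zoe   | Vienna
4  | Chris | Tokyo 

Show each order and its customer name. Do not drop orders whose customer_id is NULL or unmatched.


LEFT JOIN keeps every row from orders (the left table); where customer_id has no match in customers, the customer columns become NULL. Walk through each order:
  - order 1 (Phone): customer_id=NULL, no match -> kept with NULL
  - order 2 (Lamp): customer_id=3 -> matches Zoe
  - order 3 (Router): customer_id=4 -> matches Chris
  - order 4 (Pen): customer_id=2 -> matches Pete
  - order 5 (Chair): customer_id=2 -> matches Pete
  - order 6 (Webcam): customer_id=4 -> matches Chris
  - order 7 (Printer): customer_id=NULL, no match -> kept with NULL
All 7 rows appear; 2 have NULL customer.

SQL:
SELECT a.product, b.name AS customer
FROM orders a
LEFT JOIN customers b ON a.customer_id = b.id

Result:
product | customer
--------+---------
Phone   | NULL    
Lamp    | Zoe     
Router  | Chris   
Pen     | Pete    
Chair   | Pete    
Webcam  | Chris   
Printer | NULL    


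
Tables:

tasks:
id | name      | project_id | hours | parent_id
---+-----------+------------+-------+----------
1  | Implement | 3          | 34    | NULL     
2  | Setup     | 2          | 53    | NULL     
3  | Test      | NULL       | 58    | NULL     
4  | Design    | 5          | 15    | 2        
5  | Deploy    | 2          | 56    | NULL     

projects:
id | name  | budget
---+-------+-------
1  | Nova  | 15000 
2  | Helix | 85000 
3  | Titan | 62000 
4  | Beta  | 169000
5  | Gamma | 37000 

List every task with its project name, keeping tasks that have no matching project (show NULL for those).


LEFT JOIN keeps every row from tasks (the left table); where project_id has no match in projects, the project columns become NULL. Walk through each task:
  - task 1 (Implement): project_id=3 -> matches Titan
  - task 2 (Setup): project_id=2 -> matches Helix
  - task 3 (Test): project_id=NULL, no match -> kept with NULL
  - task 4 (Design): project_id=5 -> matches Gamma
  - task 5 (Deploy): project_id=2 -> matches Helix
All 5 rows appear; 1 has NULL project.

SQL:
SELECT a.name, b.name AS project
FROM tasks a
LEFT JOIN projects b ON a.project_id = b.id

Result:
name      | project
----------+--------
Implement | Titan  
Setup     | Helix  
Test      | NULL   
Design    | Gamma  
Deploy    | Helix  


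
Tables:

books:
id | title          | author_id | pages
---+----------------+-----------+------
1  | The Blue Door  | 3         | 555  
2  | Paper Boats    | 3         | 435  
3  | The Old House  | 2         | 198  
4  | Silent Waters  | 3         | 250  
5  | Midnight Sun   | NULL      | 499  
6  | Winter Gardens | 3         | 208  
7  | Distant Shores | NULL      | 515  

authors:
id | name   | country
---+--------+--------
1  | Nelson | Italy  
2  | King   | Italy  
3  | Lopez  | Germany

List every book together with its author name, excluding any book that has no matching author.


INNER JOIN keeps only books rows whose author_id matches an id in authors. Walk through each book:
  - book 1 (The Blue Door): author_id=3 -> matches Lopez
  - book 2 (Paper Boats): author_id=3 -> matches Lopez
  - book 3 (The Old House): author_id=2 -> matches King
  - book 4 (Silent Waters): author_id=3 -> matches Lopez
  - book 5 (Midnight Sun): author_id=NULL, no match -> dropped
  - book 6 (Winter Gardens): author_id=3 -> matches Lopez
  - book 7 (Distant Shores): author_id=NULL, no match -> dropped
So 2 of 7 rows are dropped.

SQL:
SELECT a.title, b.name AS author
FROM books a
INNER JOIN authors b ON a.author_id = b.id

Result:
title          | author
---------------+-------
The Blue Door  | Lopez 
Paper Boats    | Lopez 
The Old House  | King  
Silent Waters  | Lopez 
Winter Gardens | Lopez 


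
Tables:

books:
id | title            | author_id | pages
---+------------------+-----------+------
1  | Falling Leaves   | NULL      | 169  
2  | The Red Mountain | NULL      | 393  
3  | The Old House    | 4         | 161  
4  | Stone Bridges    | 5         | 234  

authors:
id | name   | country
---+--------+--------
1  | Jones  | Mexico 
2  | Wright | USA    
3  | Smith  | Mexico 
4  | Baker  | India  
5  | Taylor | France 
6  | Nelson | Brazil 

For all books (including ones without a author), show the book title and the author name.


LEFT JOIN keeps every row from books (the left table); where author_id has no match in authors, the author columns become NULL. Walk through each book:
  - book 1 (Falling Leaves): author_id=NULL, no match -> kept with NULL
  - book 2 (The Red Mountain): author_id=NULL, no match -> kept with NULL
  - book 3 (The Old House): author_id=4 -> matches Baker
  - book 4 (Stone Bridges): author_id=5 -> matches Taylor
All 4 rows appear; 2 have NULL author.

SQL:
SELECT a.title, b.name AS author
FROM books a
LEFT JOIN authors b ON a.author_id = b.id

Result:
title            | author
-----------------+-------
Falling Leaves   | NULL  
The Red Mountain | NULL  
The Old House    | Baker 
Stone Bridges    | Taylor


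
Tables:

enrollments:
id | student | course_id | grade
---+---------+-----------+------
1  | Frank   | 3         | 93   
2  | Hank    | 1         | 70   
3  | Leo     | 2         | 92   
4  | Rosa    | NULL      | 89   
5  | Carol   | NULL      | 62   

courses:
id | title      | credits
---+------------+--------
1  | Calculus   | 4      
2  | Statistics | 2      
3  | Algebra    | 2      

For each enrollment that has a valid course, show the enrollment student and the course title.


INNER JOIN keeps only enrollments rows whose course_id matches an id in courses. Walk through each enrollment:
  - enrollment 1 (Frank): course_id=3 -> matches Algebra
  - enrollment 2 (Hank): course_id=1 -> matches Calculus
  - enrollment 3 (Leo): course_id=2 -> matches Statistics
  - enrollment 4 (Rosa): course_id=NULL, no match -> dropped
  - enrollment 5 (Carol): course_id=NULL, no match -> dropped
So 2 of 5 rows are dropped.

SQL:
SELECT a.student, b.title AS course
FROM enrollments a
INNER JOIN courses b ON a.course_id = b.id

Result:
student | course    
--------+-----------
Frank   | Algebra   
Hank    | Calculus  
Leo     | Statistics


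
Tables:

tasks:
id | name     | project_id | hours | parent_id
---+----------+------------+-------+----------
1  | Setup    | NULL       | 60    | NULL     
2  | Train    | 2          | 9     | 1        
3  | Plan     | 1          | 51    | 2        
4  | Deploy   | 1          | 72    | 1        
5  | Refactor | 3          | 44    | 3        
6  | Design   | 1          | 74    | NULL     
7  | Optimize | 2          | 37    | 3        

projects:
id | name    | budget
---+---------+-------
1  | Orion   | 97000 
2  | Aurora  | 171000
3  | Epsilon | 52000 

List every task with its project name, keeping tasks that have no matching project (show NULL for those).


LEFT JOIN keeps every row from tasks (the left table); where project_id has no match in projects, the project columns become NULL. Walk through each task:
  - task 1 (Setup): project_id=NULL, no match -> kept with NULL
  - task 2 (Train): project_id=2 -> matches Aurora
  - task 3 (Plan): project_id=1 -> matches Orion
  - task 4 (Deploy): project_id=1 -> matches Orion
  - task 5 (Refactor): project_id=3 -> matches Epsilon
  - task 6 (Design): project_id=1 -> matches Orion
  - task 7 (Optimize): project_id=2 -> matches Aurora
All 7 rows appear; 1 has NULL project.

SQL:
SELECT a.name, b.name AS project
FROM tasks a
LEFT JOIN projects b ON a.project_id = b.id

Result:
name     | project
---------+--------
Setup    | NULL   
Train    | Aurora 
Plan     | Orion  
Deploy   | Orion  
Refactor | Epsilon
Design   | Orion  
Optimize | Aurora 


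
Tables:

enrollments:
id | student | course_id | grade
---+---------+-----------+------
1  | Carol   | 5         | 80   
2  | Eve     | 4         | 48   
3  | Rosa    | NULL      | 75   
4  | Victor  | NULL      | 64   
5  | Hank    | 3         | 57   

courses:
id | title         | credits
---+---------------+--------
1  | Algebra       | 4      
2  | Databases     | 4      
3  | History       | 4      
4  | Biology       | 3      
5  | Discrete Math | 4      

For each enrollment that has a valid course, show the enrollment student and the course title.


INNER JOIN keeps only enrollments rows whose course_id matches an id in courses. Walk through each enrollment:
  - enrollment 1 (Carol): course_id=5 -> matches Discrete Math
  - enrollment 2 (Eve): course_id=4 -> matches Biology
  - enrollment 3 (Rosa): course_id=NULL, no match -> dropped
  - enrollment 4 (Victor): course_id=NULL, no match -> dropped
  - enrollment 5 (Hank): course_id=3 -> matches History
So 2 of 5 rows are dropped.

SQL:
SELECT a.student, b.title AS course
FROM enrollments a
INNER JOIN courses b ON a.course_id = b.id

Result:
student | course       
--------+--------------
Carol   | Discrete Math
Eve     | Biology      
Hank    | History      


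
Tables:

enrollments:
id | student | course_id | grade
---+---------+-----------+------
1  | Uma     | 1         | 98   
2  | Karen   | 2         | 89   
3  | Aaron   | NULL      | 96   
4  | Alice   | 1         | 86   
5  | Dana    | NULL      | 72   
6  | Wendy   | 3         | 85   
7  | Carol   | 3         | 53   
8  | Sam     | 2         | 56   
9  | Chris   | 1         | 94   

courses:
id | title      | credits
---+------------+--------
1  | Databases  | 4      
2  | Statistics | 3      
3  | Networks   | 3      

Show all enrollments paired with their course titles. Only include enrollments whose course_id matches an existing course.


INNER JOIN keeps only enrollments rows whose course_id matches an id in courses. Walk through each enrollment:
  - enrollment 1 (Uma): course_id=1 -> matches Databases
  - enrollment 2 (Karen): course_id=2 -> matches Statistics
  - enrollment 3 (Aaron): course_id=NULL, no match -> dropped
  - enrollment 4 (Alice): course_id=1 -> matches Databases
  - enrollment 5 (Dana): course_id=NULL, no match -> dropped
  - enrollment 6 (Wendy): course_id=3 -> matches Networks
  - enrollment 7 (Carol): course_id=3 -> matches Networks
  - enrollment 8 (Sam): course_id=2 -> matches Statistics
  - enrollment 9 (Chris): course_id=1 -> matches Databases
So 2 of 9 rows are dropped.

SQL:
SELECT a.student, b.title AS course
FROM enrollments a
INNER JOIN courses b ON a.course_id = b.id

Result:
student | course    
--------+-----------
Uma     | Databases 
Karen   | Statistics
Alice   | Databases 
Wendy   | Networks  
Carol   | Networks  
Sam     | Statistics
Chris   | Databases 


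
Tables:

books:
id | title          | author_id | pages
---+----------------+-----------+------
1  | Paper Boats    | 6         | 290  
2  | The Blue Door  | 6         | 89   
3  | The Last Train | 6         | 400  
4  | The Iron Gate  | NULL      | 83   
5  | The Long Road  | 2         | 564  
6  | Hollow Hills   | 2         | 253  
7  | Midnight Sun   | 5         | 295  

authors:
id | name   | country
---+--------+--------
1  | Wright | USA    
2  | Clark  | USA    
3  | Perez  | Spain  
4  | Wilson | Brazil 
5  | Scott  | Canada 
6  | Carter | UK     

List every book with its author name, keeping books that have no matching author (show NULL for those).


LEFT JOIN keeps every row from books (the left table); where author_id has no match in authors, the author columns become NULL. Walk through each book:
  - book 1 (Paper Boats): author_id=6 -> matches Carter
  - book 2 (The Blue Door): author_id=6 -> matches Carter
  - book 3 (The Last Train): author_id=6 -> matches Carter
  - book 4 (The Iron Gate): author_id=NULL, no match -> kept with NULL
  - book 5 (The Long Road): author_id=2 -> matches Clark
  - book 6 (Hollow Hills): author_id=2 -> matches Clark
  - book 7 (Midnight Sun): author_id=5 -> matches Scott
All 7 rows appear; 1 has NULL author.

SQL:
SELECT a.title, b.name AS author
FROM books a
LEFT JOIN authors b ON a.author_id = b.id

Result:
title          | author
---------------+-------
Paper Boats    | Carter
The Blue Door  | Carter
The Last Train | Carter
The Iron Gate  | NULL  
The Long Road  | Clark 
Hollow Hills   | Clark 
Midnight Sun   | Scott 


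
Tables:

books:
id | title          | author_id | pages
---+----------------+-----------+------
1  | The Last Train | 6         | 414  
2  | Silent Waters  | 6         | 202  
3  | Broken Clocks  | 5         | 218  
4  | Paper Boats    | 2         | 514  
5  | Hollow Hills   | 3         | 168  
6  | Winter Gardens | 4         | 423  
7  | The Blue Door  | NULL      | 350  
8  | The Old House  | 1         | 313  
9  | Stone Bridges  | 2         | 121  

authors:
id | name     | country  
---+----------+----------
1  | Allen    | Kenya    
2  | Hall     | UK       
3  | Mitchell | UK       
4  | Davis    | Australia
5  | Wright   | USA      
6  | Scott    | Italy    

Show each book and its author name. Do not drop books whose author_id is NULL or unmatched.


LEFT JOIN keeps every row from books (the left table); where author_id has no match in authors, the author columns become NULL. Walk through each book:
  - book 1 (The Last Train): author_id=6 -> matches Scott
  - book 2 (Silent Waters): author_id=6 -> matches Scott
  - book 3 (Broken Clocks): author_id=5 -> matches Wright
  - book 4 (Paper Boats): author_id=2 -> matches Hall
  - book 5 (Hollow Hills): author_id=3 -> matches Mitchell
  - book 6 (Winter Gardens): author_id=4 -> matches Davis
  - book 7 (The Blue Door): author_id=NULL, no match -> kept with NULL
  - book 8 (The Old House): author_id=1 -> matches Allen
  - book 9 (Stone Bridges): author_id=2 -> matches Hall
All 9 rows appear; 1 has NULL author.

SQL:
SELECT a.title, b.name AS author
FROM books a
LEFT JOIN authors b ON a.author_id = b.id

Result:
title          | author  
---------------+---------
The Last Train | Scott   
Silent Waters  | Scott   
Broken Clocks  | Wright  
Paper Boats    | Hall    
Hollow Hills   | Mitchell
Winter Gardens | Davis   
The Blue Door  | NULL    
The Old House  | Allen   
Stone Bridges  | Hall    


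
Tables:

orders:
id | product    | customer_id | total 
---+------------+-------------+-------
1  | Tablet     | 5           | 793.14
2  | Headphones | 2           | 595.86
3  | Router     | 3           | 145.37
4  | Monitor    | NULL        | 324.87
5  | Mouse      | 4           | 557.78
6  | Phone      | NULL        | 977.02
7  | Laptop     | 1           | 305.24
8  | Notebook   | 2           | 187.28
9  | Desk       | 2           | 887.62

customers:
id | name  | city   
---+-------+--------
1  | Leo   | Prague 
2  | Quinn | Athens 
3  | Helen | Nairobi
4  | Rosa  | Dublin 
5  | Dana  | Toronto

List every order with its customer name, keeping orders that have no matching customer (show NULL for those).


LEFT JOIN keeps every row from orders (the left table); where customer_id has no match in customers, the customer columns become NULL. Walk through each order:
  - order 1 (Tablet): customer_id=5 -> matches Dana
  - order 2 (Headphones): customer_id=2 -> matches Quinn
  - order 3 (Router): customer_id=3 -> matches Helen
  - order 4 (Monitor): customer_id=NULL, no match -> kept with NULL
  - order 5 (Mouse): customer_id=4 -> matches Rosa
  - order 6 (Phone): customer_id=NULL, no match -> kept with NULL
  - order 7 (Laptop): customer_id=1 -> matches Leo
  - order 8 (Notebook): customer_id=2 -> matches Quinn
  - order 9 (Desk): customer_id=2 -> matches Quinn
All 9 rows appear; 2 have NULL customer.

SQL:
SELECT a.product, b.name AS customer
FROM orders a
LEFT JOIN customers b ON a.customer_id = b.id

Result:
product    | customer
-----------+---------
Tablet     | Dana    
Headphones | Quinn   
Router     | Helen   
Monitor    | NULL    
Mouse      | Rosa    
Phone      | NULL    
Laptop     | Leo     
Notebook   | Quinn   
Desk       | Quinn   


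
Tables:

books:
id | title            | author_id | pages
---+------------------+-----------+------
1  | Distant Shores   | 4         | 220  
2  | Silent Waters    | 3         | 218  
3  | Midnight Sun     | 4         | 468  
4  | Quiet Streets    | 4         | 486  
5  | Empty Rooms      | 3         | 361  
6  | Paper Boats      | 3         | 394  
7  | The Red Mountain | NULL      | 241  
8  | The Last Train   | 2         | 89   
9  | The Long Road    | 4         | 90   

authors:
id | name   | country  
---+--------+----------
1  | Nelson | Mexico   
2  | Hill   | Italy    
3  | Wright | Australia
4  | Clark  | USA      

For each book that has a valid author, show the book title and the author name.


INNER JOIN keeps only books rows whose author_id matches an id in authors. Walk through each book:
  - book 1 (Distant Shores): author_id=4 -> matches Clark
  - book 2 (Silent Waters): author_id=3 -> matches Wright
  - book 3 (Midnight Sun): author_id=4 -> matches Clark
  - book 4 (Quiet Streets): author_id=4 -> matches Clark
  - book 5 (Empty Rooms): author_id=3 -> matches Wright
  - book 6 (Paper Boats): author_id=3 -> matches Wright
  - book 7 (The Red Mountain): author_id=NULL, no match -> dropped
  - book 8 (The Last Train): author_id=2 -> matches Hill
  - book 9 (The Long Road): author_id=4 -> matches Clark
So 1 of 9 rows is dropped.

SQL:
SELECT a.title, b.name AS author
FROM books a
INNER JOIN authors b ON a.author_id = b.id

Result:
title          | author
---------------+-------
Distant Shores | Clark 
Silent Waters  | Wright
Midnight Sun   | Clark 
Quiet Streets  | Clark 
Empty Rooms    | Wright
Paper Boats    | Wright
The Last Train | Hill  
The Long Road  | Clark 


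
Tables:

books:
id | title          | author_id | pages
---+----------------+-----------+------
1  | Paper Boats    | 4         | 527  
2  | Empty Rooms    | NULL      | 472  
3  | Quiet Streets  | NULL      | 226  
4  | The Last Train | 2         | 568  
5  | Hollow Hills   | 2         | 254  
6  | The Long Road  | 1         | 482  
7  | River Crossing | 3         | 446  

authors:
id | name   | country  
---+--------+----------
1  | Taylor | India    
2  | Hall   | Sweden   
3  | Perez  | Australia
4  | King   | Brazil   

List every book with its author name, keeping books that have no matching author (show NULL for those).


LEFT JOIN keeps every row from books (the left table); where author_id has no match in authors, the author columns become NULL. Walk through each book:
  - book 1 (Paper Boats): author_id=4 -> matches King
  - book 2 (Empty Rooms): author_id=NULL, no match -> kept with NULL
  - book 3 (Quiet Streets): author_id=NULL, no match -> kept with NULL
  - book 4 (The Last Train): author_id=2 -> matches Hall
  - book 5 (Hollow Hills): author_id=2 -> matches Hall
  - book 6 (The Long Road): author_id=1 -> matches Taylor
  - book 7 (River Crossing): author_id=3 -> matches Perez
All 7 rows appear; 2 have NULL author.

SQL:
SELECT a.title, b.name AS author
FROM books a
LEFT JOIN authors b ON a.author_id = b.id

Result:
title          | author
---------------+-------
Paper Boats    | King  
Empty Rooms    | NULL  
Quiet Streets  | NULL  
The Last Train | Hall  
Hollow Hills   | Hall  
The Long Road  | Taylor
River Crossing | Perez 


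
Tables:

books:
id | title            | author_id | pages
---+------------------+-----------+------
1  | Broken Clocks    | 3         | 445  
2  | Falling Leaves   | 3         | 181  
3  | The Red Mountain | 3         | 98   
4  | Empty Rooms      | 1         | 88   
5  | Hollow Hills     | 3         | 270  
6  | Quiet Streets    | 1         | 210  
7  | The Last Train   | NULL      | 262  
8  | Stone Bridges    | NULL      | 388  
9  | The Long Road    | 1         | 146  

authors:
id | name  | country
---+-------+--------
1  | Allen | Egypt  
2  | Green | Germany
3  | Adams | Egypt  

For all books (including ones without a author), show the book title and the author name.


LEFT JOIN keeps every row from books (the left table); where author_id has no match in authors, the author columns become NULL. Walk through each book:
  - book 1 (Broken Clocks): author_id=3 -> matches Adams
  - book 2 (Falling Leaves): author_id=3 -> matches Adams
  - book 3 (The Red Mountain): author_id=3 -> matches Adams
  - book 4 (Empty Rooms): author_id=1 -> matches Allen
  - book 5 (Hollow Hills): author_id=3 -> matches Adams
  - book 6 (Quiet Streets): author_id=1 -> matches Allen
  - book 7 (The Last Train): author_id=NULL, no match -> kept with NULL
  - book 8 (Stone Bridges): author_id=NULL, no match -> kept with NULL
  - book 9 (The Long Road): author_id=1 -> matches Allen
All 9 rows appear; 2 have NULL author.

SQL:
SELECT a.title, b.name AS author
FROM books a
LEFT JOIN authors b ON a.author_id = b.id

Result:
title            | author
-----------------+-------
Broken Clocks    | Adams 
Falling Leaves   | Adams 
The Red Mountain | Adams 
Empty Rooms      | Allen 
Hollow Hills     | Adams 
Quiet Streets    | Allen 
The Last Train   | NULL  
Stone Bridges    | NULL  
The Long Road    | Allen 


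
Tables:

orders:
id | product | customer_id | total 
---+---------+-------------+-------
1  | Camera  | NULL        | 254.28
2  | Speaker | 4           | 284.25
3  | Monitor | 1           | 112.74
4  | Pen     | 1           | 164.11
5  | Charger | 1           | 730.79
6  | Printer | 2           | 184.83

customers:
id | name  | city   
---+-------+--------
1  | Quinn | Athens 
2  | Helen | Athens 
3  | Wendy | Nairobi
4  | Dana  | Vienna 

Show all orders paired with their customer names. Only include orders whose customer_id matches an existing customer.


INNER JOIN keeps only orders rows whose customer_id matches an id in customers. Walk through each order:
  - order 1 (Camera): customer_id=NULL, no match -> dropped
  - order 2 (Speaker): customer_id=4 -> matches Dana
  - order 3 (Monitor): customer_id=1 -> matches Quinn
  - order 4 (Pen): customer_id=1 -> matches Quinn
  - order 5 (Charger): customer_id=1 -> matches Quinn
  - order 6 (Printer): customer_id=2 -> matches Helen
So 1 of 6 rows is dropped.

SQL:
SELECT a.product, b.name AS customer
FROM orders a
INNER JOIN customers b ON a.customer_id = b.id

Result:
product | customer
--------+---------
Speaker | Dana    
Monitor | Quinn   
Pen     | Quinn   
Charger | Quinn   
Printer | Helen   


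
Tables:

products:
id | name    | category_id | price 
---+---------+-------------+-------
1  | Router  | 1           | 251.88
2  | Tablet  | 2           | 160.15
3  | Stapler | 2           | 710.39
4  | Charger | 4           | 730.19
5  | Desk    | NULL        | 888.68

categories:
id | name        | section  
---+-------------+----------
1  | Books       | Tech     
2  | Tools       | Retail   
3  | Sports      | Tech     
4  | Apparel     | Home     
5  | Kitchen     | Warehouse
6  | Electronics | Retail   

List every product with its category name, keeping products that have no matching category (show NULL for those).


LEFT JOIN keeps every row from products (the left table); where category_id has no match in categories, the category columns become NULL. Walk through each product:
  - product 1 (Router): category_id=1 -> matches Books
  - product 2 (Tablet): category_id=2 -> matches Tools
  - product 3 (Stapler): category_id=2 -> matches Tools
  - product 4 (Charger): category_id=4 -> matches Apparel
  - product 5 (Desk): category_id=NULL, no match -> kept with NULL
All 5 rows appear; 1 has NULL category.

SQL:
SELECT a.name, b.name AS category
FROM products a
LEFT JOIN categories b ON a.category_id = b.id

Result:
name    | category
--------+---------
Router  | Books   
Tablet  | Tools   
Stapler | Tools   
Charger | Apparel 
Desk    | NULL    


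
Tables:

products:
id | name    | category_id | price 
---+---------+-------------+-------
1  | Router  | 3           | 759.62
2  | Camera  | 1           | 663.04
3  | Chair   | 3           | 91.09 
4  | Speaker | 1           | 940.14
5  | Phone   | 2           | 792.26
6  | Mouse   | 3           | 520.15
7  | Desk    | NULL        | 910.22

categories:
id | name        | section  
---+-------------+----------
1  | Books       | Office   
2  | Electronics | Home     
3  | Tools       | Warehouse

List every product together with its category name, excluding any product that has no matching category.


INNER JOIN keeps only products rows whose category_id matches an id in categories. Walk through each product:
  - product 1 (Router): category_id=3 -> matches Tools
  - product 2 (Camera): category_id=1 -> matches Books
  - product 3 (Chair): category_id=3 -> matches Tools
  - product 4 (Speaker): category_id=1 -> matches Books
  - product 5 (Phone): category_id=2 -> matches Electronics
  - product 6 (Mouse): category_id=3 -> matches Tools
  - product 7 (Desk): category_id=NULL, no match -> dropped
So 1 of 7 rows is dropped.

SQL:
SELECT a.name, b.name AS category
FROM products a
INNER JOIN categories b ON a.category_id = b.id

Result:
name    | category   
--------+------------
Router  | Tools      
Camera  | Books      
Chair   | Tools      
Speaker | Books      
Phone   | Electronics
Mouse   | Tools      


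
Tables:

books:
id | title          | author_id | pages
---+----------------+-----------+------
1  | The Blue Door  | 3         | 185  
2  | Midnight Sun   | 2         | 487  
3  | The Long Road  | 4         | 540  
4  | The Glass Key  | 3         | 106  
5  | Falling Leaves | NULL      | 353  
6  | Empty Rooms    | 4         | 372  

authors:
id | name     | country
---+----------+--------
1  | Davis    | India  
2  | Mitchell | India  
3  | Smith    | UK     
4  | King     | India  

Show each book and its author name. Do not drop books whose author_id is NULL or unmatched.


LEFT JOIN keeps every row from books (the left table); where author_id has no match in authors, the author columns become NULL. Walk through each book:
  - book 1 (The Blue Door): author_id=3 -> matches Smith
  - book 2 (Midnight Sun): author_id=2 -> matches Mitchell
  - book 3 (The Long Road): author_id=4 -> matches King
  - book 4 (The Glass Key): author_id=3 -> matches Smith
  - book 5 (Falling Leaves): author_id=NULL, no match -> kept with NULL
  - book 6 (Empty Rooms): author_id=4 -> matches King
All 6 rows appear; 1 has NULL author.

SQL:
SELECT a.title, b.name AS author
FROM books a
LEFT JOIN authors b ON a.author_id = b.id

Result:
title          | author  
---------------+---------
The Blue Door  | Smith   
Midnight Sun   | Mitchell
The Long Road  | King    
The Glass Key  | Smith   
Falling Leaves | NULL    
Empty Rooms    | King    


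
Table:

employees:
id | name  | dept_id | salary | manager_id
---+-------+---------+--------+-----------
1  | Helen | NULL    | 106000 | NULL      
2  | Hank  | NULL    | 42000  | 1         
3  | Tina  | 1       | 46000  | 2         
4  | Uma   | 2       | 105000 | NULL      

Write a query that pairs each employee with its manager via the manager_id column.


This is a self-join: employees is joined to a second copy of itself, matching each row's manager_id to another row's id. Use LEFT JOIN so rows with manager_id=NULL are kept.
  - employee 1 (Helen): manager_id=NULL -> NULL
  - employee 2 (Hank): manager_id=1 -> Helen
  - employee 3 (Tina): manager_id=2 -> Hank
  - employee 4 (Uma): manager_id=NULL -> NULL

SQL:
SELECT a.name AS item, b.name AS manager
FROM employees a
LEFT JOIN employees b ON a.manager_id = b.id

Result:
item  | manager
------+--------
Helen | NULL   
Hank  | Helen  
Tina  | Hank   
Uma   | NULL   


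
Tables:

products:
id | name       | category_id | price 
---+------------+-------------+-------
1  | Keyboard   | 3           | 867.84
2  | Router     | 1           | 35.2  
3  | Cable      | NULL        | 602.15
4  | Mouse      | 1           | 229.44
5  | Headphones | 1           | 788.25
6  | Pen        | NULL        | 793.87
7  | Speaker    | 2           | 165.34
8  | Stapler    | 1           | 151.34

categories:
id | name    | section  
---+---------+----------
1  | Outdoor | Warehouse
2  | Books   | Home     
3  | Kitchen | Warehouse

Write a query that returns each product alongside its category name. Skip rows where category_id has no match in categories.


INNER JOIN keeps only products rows whose category_id matches an id in categories. Walk through each product:
  - product 1 (Keyboard): category_id=3 -> matches Kitchen
  - product 2 (Router): category_id=1 -> matches Outdoor
  - product 3 (Cable): category_id=NULL, no match -> dropped
  - product 4 (Mouse): category_id=1 -> matches Outdoor
  - product 5 (Headphones): category_id=1 -> matches Outdoor
  - product 6 (Pen): category_id=NULL, no match -> dropped
  - product 7 (Speaker): category_id=2 -> matches Books
  - product 8 (Stapler): category_id=1 -> matches Outdoor
So 2 of 8 rows are dropped.

SQL:
SELECT a.name, b.name AS category
FROM products a
INNER JOIN categories b ON a.category_id = b.id

Result:
name       | category
-----------+---------
Keyboard   | Kitchen 
Router     | Outdoor 
Mouse      | Outdoor 
Headphones | Outdoor 
Speaker    | Books   
Stapler    | Outdoor 


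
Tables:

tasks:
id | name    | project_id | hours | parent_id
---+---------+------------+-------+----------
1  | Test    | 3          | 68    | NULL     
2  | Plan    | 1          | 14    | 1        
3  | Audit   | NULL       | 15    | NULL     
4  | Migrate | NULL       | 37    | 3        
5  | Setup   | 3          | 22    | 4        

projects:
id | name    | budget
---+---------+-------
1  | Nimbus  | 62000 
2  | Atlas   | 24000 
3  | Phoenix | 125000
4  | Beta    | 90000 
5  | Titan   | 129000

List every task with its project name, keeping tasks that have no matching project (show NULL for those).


LEFT JOIN keeps every row from tasks (the left table); where project_id has no match in projects, the project columns become NULL. Walk through each task:
  - task 1 (Test): project_id=3 -> matches Phoenix
  - task 2 (Plan): project_id=1 -> matches Nimbus
  - task 3 (Audit): project_id=NULL, no match -> kept with NULL
  - task 4 (Migrate): project_id=NULL, no match -> kept with NULL
  - task 5 (Setup): project_id=3 -> matches Phoenix
All 5 rows appear; 2 have NULL project.

SQL:
SELECT a.name, b.name AS project
FROM tasks a
LEFT JOIN projects b ON a.project_id = b.id

Result:
name    | project
--------+--------
Test    | Phoenix
Plan    | Nimbus 
Audit   | NULL   
Migrate | NULL   
Setup   | Phoenix


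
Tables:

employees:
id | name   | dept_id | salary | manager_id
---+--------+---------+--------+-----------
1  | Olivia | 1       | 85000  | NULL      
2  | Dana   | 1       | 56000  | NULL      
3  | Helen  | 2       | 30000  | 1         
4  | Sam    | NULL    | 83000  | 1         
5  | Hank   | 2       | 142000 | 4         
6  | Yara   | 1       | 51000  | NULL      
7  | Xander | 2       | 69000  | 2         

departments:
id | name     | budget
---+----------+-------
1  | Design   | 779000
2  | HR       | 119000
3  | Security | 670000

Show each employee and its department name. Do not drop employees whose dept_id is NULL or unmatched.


LEFT JOIN keeps every row from employees (the left table); where dept_id has no match in departments, the department columns become NULL. Walk through each employee:
  - employee 1 (Olivia): dept_id=1 -> matches Design
  - employee 2 (Dana): dept_id=1 -> matches Design
  - employee 3 (Helen): dept_id=2 -> matches HR
  - employee 4 (Sam): dept_id=NULL, no match -> kept with NULL
  - employee 5 (Hank): dept_id=2 -> matches HR
  - employee 6 (Yara): dept_id=1 -> matches Design
  - employee 7 (Xander): dept_id=2 -> matches HR
All 7 rows appear; 1 has NULL department.

SQL:
SELECT a.name, b.name AS department
FROM employees a
LEFT JOIN departments b ON a.dept_id = b.id

Result:
name   | department
-------+-----------
Olivia | Design    
Dana   | Design    
Helen  | HR        
Sam    | NULL      
Hank   | HR        
Yara   | Design    
Xander | HR        


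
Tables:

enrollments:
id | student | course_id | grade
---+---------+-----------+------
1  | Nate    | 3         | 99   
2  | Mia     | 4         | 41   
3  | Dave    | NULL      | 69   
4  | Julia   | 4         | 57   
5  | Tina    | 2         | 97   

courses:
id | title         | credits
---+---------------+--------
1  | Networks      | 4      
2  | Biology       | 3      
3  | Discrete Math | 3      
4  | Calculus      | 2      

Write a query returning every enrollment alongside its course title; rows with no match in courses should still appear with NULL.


LEFT JOIN keeps every row from enrollments (the left table); where course_id has no match in courses, the course columns become NULL. Walk through each enrollment:
  - enrollment 1 (Nate): course_id=3 -> matches Discrete Math
  - enrollment 2 (Mia): course_id=4 -> matches Calculus
  - enrollment 3 (Dave): course_id=NULL, no match -> kept with NULL
  - enrollment 4 (Julia): course_id=4 -> matches Calculus
  - enrollment 5 (Tina): course_id=2 -> matches Biology
All 5 rows appear; 1 has NULL course.

SQL:
SELECT a.student, b.title AS course
FROM enrollments a
LEFT JOIN courses b ON a.course_id = b.id

Result:
student | course       
--------+--------------
Nate    | Discrete Math
Mia     | Calculus     
Dave    | NULL         
Julia   | Calculus     
Tina    | Biology      


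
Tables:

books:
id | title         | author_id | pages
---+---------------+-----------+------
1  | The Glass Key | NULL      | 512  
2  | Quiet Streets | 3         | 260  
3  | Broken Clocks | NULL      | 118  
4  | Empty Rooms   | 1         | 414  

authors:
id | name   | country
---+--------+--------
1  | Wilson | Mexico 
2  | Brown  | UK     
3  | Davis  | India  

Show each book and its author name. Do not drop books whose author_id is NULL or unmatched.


LEFT JOIN keeps every row from books (the left table); where author_id has no match in authors, the author columns become NULL. Walk through each book:
  - book 1 (The Glass Key): author_id=NULL, no match -> kept with NULL
  - book 2 (Quiet Streets): author_id=3 -> matches Davis
  - book 3 (Broken Clocks): author_id=NULL, no match -> kept with NULL
  - book 4 (Empty Rooms): author_id=1 -> matches Wilson
All 4 rows appear; 2 have NULL author.

SQL:
SELECT a.title, b.name AS author
FROM books a
LEFT JOIN authors b ON a.author_id = b.id

Result:
title         | author
--------------+-------
The Glass Key | NULL  
Quiet Streets | Davis 
Broken Clocks | NULL  
Empty Rooms   | Wilson


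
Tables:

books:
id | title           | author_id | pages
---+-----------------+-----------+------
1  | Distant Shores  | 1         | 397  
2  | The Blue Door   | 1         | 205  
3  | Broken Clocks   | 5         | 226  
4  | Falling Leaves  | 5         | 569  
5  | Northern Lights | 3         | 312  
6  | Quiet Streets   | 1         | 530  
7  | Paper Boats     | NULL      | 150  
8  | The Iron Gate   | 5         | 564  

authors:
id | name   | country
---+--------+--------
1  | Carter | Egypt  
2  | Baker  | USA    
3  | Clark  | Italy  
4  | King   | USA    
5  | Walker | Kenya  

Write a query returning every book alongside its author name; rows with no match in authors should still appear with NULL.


LEFT JOIN keeps every row from books (the left table); where author_id has no match in authors, the author columns become NULL. Walk through each book:
  - book 1 (Distant Shores): author_id=1 -> matches Carter
  - book 2 (The Blue Door): author_id=1 -> matches Carter
  - book 3 (Broken Clocks): author_id=5 -> matches Walker
  - book 4 (Falling Leaves): author_id=5 -> matches Walker
  - book 5 (Northern Lights): author_id=3 -> matches Clark
  - book 6 (Quiet Streets): author_id=1 -> matches Carter
  - book 7 (Paper Boats): author_id=NULL, no match -> kept with NULL
  - book 8 (The Iron Gate): author_id=5 -> matches Walker
All 8 rows appear; 1 has NULL author.

SQL:
SELECT a.title, b.name AS author
FROM books a
LEFT JOIN authors b ON a.author_id = b.id

Result:
title           | author
----------------+-------
Distant Shores  | Carter
The Blue Door   | Carter
Broken Clocks   | Walker
Falling Leaves  | Walker
Northern Lights | Clark 
Quiet Streets   | Carter
Paper Boats     | NULL  
The Iron Gate   | Walker


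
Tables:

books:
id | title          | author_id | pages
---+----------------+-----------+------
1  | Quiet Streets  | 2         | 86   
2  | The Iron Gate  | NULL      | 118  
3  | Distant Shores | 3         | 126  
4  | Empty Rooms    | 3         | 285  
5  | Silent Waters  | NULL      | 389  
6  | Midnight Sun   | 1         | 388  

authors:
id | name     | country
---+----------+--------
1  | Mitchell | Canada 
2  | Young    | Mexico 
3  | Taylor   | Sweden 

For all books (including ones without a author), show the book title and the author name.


LEFT JOIN keeps every row from books (the left table); where author_id has no match in authors, the author columns become NULL. Walk through each book:
  - book 1 (Quiet Streets): author_id=2 -> matches Young
  - book 2 (The Iron Gate): author_id=NULL, no match -> kept with NULL
  - book 3 (Distant Shores): author_id=3 -> matches Taylor
  - book 4 (Empty Rooms): author_id=3 -> matches Taylor
  - book 5 (Silent Waters): author_id=NULL, no match -> kept with NULL
  - book 6 (Midnight Sun): author_id=1 -> matches Mitchell
All 6 rows appear; 2 have NULL author.

SQL:
SELECT a.title, b.name AS author
FROM books a
LEFT JOIN authors b ON a.author_id = b.id

Result:
title          | author  
---------------+---------
Quiet Streets  | Young   
The Iron Gate  | NULL    
Distant Shores | Taylor  
Empty Rooms    | Taylor  
Silent Waters  | NULL    
Midnight Sun   | Mitchell
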